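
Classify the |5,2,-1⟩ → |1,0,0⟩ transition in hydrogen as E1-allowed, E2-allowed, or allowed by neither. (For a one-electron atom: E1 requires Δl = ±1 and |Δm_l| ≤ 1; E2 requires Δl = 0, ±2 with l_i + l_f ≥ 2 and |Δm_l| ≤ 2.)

Δl = 0 − 2 = -2; l_i + l_f = 2.
Δm_l = +1.
E1 (Δl = ±1, |Δm_l| ≤ 1): not satisfied.
E2 (Δl = 0,±2, l_i+l_f ≥ 2, |Δm_l| ≤ 2): satisfied.

E2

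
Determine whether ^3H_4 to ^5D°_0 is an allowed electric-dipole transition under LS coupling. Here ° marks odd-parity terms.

Reading off the term symbols: S 1→2, L 5→2, J 4→0, parity even→odd.
Parity must change: even → odd — satisfied.
ΔS = 0: S: 1 → 2 — violated.
ΔL = 0, ±1 (not L=0↔0): L: 5 → 2, ΔL = -3 — violated.
ΔJ = 0, ±1 (not J=0↔0): J: 4 → 0, ΔJ = -4 — violated.
Rule(s) violated: ΔS, ΔL, ΔJ.

forbidden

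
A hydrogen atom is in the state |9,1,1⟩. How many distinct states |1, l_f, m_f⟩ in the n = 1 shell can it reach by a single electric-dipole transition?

E1 requires Δl = ±1, so l_f ∈ {0, 2}; with 0 ≤ l_f ≤ n_f−1 = 0, the allowed l_f values are {0}.
For l_f = 0: m_f ∈ {m_i−1, m_i, m_i+1} ∩ [−0, 0] = {0} → 1 state.
Total: 1.

1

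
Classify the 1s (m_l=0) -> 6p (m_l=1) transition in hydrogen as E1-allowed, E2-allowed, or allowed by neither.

E1

Δl = 1 − 0 = +1; l_i + l_f = 1.
Δm_l = +1.
E1 (Δl = ±1, |Δm_l| ≤ 1): satisfied.
E2 (Δl = 0,±2, l_i+l_f ≥ 2, |Δm_l| ≤ 2): not satisfied.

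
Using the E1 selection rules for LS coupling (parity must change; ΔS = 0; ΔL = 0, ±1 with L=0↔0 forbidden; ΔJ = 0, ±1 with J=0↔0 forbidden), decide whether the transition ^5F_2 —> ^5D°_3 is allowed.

allowed

Initial level: S=2, L=3, J=2, parity even. Final level: S=2, L=2, J=3, parity odd.
Parity must change: even → odd — satisfied.
ΔS = 0: S: 2 → 2 — satisfied.
ΔL = 0, ±1 (not L=0↔0): L: 3 → 2, ΔL = -1 — satisfied.
ΔJ = 0, ±1 (not J=0↔0): J: 2 → 3, ΔJ = +1 — satisfied.
All four E1 rules are satisfied.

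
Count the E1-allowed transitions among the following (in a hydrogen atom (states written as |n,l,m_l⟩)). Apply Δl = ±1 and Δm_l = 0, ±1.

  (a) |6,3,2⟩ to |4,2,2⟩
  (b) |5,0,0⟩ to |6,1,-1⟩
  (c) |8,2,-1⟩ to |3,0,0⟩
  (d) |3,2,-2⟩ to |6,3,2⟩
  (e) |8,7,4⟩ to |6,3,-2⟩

2

(a) allowed
(b) allowed
(c) forbidden — Δl = -2 (E1 requires Δl = ±1)
(d) forbidden — Δm_l = +4 (E1 requires Δm_l = 0, ±1)
(e) forbidden — Δl = -4 (E1 requires Δl = ±1); Δm_l = -6 (E1 requires Δm_l = 0, ±1)
Total allowed: 2 of 5.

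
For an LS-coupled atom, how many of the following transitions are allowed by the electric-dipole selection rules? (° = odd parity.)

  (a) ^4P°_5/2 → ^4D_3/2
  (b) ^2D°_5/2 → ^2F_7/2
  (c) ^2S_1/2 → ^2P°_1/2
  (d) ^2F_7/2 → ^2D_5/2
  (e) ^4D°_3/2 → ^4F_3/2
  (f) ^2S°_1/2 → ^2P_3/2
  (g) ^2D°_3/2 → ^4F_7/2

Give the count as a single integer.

5

(a) allowed
(b) allowed
(c) allowed
(d) forbidden (parity fails)
(e) allowed
(f) allowed
(g) forbidden (ΔS, ΔJ fail)
Total allowed: 5 of 7.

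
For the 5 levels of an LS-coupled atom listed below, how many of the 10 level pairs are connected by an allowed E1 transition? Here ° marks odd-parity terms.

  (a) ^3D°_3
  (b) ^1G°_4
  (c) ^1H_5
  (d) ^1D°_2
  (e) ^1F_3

3

(a)–(b): forbidden (parity, ΔS, ΔL).
(a)–(c): forbidden (ΔS, ΔL, ΔJ).
(a)–(d): forbidden (parity, ΔS).
(a)–(e): forbidden (ΔS).
(b)–(c): allowed.
(b)–(d): forbidden (parity, ΔL, ΔJ).
(b)–(e): allowed.
(c)–(d): forbidden (ΔL, ΔJ).
(c)–(e): forbidden (parity, ΔL, ΔJ).
(d)–(e): allowed.
Allowed pairs: 3 of 10.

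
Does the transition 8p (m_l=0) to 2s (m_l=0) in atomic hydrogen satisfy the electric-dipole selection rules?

l: 1 → 0 (Δl = -1). Δl = ±1 ✓.
Δm_l = 0 − (0) = +0. E1 requires Δm_l = 0, ±1: ✓.
All E1 selection rules are satisfied.

allowed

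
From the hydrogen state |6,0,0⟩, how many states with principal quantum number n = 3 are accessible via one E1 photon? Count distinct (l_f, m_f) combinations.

3

E1 requires Δl = ±1, so l_f ∈ {-1, 1}; with 0 ≤ l_f ≤ n_f−1 = 2, the allowed l_f values are {1}.
For l_f = 1: m_f ∈ {m_i−1, m_i, m_i+1} ∩ [−1, 1] = {-1, 0, 1} → 3 states.
Total: 3.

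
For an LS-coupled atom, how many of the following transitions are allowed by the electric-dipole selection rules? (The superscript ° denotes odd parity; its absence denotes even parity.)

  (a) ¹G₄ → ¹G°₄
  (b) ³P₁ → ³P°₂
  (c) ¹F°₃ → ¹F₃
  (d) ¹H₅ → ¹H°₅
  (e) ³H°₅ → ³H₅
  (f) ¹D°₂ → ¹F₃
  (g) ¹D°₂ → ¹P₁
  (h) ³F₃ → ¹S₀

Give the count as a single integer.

(a) allowed
(b) allowed
(c) allowed
(d) allowed
(e) allowed
(f) allowed
(g) allowed
(h) forbidden (parity, ΔS, ΔL, ΔJ fail)
Total allowed: 7 of 8.

7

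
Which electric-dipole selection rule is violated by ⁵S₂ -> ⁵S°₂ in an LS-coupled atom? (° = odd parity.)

the L=0 ↔ L=0 exclusion

Reading off the term symbols: S 2→2, L 0→0, J 2→2, parity even→odd.
Parity must change: even → odd — ok.
ΔS = 0: S: 2 → 2 — ok.
ΔL = 0, ±1 (not L=0↔0): L: 0 → 0, ΔL = +0 — fails.
ΔJ = 0, ±1 (not J=0↔0): J: 2 → 2, ΔJ = +0 — ok.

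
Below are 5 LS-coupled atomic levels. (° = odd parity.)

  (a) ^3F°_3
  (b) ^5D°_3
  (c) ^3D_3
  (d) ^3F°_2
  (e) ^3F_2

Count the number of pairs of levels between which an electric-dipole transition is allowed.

(a)–(b): forbidden (parity, ΔS).
(a)–(c): allowed.
(a)–(d): forbidden (parity).
(a)–(e): allowed.
(b)–(c): forbidden (ΔS).
(b)–(d): forbidden (parity, ΔS).
(b)–(e): forbidden (ΔS).
(c)–(d): allowed.
(c)–(e): forbidden (parity).
(d)–(e): allowed.
Allowed pairs: 4 of 10.

4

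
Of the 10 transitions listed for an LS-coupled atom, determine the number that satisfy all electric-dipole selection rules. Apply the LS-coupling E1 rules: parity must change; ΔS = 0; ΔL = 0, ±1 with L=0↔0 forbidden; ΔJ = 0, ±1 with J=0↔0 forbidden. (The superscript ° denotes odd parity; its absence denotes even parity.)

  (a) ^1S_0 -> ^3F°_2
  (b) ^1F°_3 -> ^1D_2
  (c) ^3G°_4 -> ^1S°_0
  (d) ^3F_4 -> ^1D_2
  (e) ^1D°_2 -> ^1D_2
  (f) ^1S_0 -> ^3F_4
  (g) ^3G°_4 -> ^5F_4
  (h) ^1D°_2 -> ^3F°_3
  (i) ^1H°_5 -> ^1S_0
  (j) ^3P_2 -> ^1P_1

(a) forbidden (ΔS, ΔL, ΔJ fail)
(b) allowed
(c) forbidden (parity, ΔS, ΔL, ΔJ fail)
(d) forbidden (parity, ΔS, ΔJ fail)
(e) allowed
(f) forbidden (parity, ΔS, ΔL, ΔJ fail)
(g) forbidden (ΔS fails)
(h) forbidden (parity, ΔS fail)
(i) forbidden (ΔL, ΔJ fail)
(j) forbidden (parity, ΔS fail)
Total allowed: 2 of 10.

2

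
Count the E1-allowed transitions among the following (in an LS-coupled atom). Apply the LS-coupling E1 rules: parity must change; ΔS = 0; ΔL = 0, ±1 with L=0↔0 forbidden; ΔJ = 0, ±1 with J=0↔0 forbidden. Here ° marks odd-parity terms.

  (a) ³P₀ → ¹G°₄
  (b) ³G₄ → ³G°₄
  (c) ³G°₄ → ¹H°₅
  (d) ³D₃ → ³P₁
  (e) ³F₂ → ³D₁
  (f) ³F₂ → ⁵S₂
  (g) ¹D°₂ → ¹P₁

(a) forbidden (ΔS, ΔL, ΔJ fail)
(b) allowed
(c) forbidden (parity, ΔS fail)
(d) forbidden (parity, ΔJ fail)
(e) forbidden (parity fails)
(f) forbidden (parity, ΔS, ΔL fail)
(g) allowed
Total allowed: 2 of 7.

2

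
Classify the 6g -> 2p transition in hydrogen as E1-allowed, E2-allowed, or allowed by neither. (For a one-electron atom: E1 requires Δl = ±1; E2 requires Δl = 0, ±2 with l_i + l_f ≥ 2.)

Δl = 1 − 4 = -3; l_i + l_f = 5.
E1 (Δl = ±1): not satisfied.
E2 (Δl = 0,±2, l_i+l_f ≥ 2): not satisfied.

neither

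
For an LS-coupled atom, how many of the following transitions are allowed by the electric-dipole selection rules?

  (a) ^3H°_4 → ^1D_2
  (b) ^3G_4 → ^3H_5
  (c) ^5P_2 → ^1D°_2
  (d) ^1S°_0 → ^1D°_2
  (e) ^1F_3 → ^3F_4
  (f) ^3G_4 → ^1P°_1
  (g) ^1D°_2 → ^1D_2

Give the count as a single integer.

1

(a) forbidden (ΔS, ΔL, ΔJ fail)
(b) forbidden (parity fails)
(c) forbidden (ΔS fails)
(d) forbidden (parity, ΔL, ΔJ fail)
(e) forbidden (parity, ΔS fail)
(f) forbidden (ΔS, ΔL, ΔJ fail)
(g) allowed
Total allowed: 1 of 7.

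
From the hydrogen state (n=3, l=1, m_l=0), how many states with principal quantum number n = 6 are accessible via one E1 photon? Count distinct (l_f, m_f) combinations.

E1 requires Δl = ±1, so l_f ∈ {0, 2}; with 0 ≤ l_f ≤ n_f−1 = 5, the allowed l_f values are {0, 2}.
For l_f = 0: m_f ∈ {m_i−1, m_i, m_i+1} ∩ [−0, 0] = {0} → 1 state.
For l_f = 2: m_f ∈ {m_i−1, m_i, m_i+1} ∩ [−2, 2] = {-1, 0, 1} → 3 states.
Total: 4.

4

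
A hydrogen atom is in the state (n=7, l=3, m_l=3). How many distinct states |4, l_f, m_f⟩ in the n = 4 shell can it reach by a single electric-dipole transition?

E1 requires Δl = ±1, so l_f ∈ {2, 4}; with 0 ≤ l_f ≤ n_f−1 = 3, the allowed l_f values are {2}.
For l_f = 2: m_f ∈ {m_i−1, m_i, m_i+1} ∩ [−2, 2] = {2} → 1 state.
Total: 1.

1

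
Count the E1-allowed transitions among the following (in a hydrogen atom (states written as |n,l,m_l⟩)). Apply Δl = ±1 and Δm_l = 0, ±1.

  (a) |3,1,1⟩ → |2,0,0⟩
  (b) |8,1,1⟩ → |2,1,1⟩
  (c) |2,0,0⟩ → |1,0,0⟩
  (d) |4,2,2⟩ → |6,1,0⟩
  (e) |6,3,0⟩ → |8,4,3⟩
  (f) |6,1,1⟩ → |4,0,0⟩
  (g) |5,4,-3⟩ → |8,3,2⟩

2

(a) allowed
(b) forbidden — Δl = +0 (E1 requires Δl = ±1)
(c) forbidden — Δl = +0 (E1 requires Δl = ±1)
(d) forbidden — Δm_l = -2 (E1 requires Δm_l = 0, ±1)
(e) forbidden — Δm_l = +3 (E1 requires Δm_l = 0, ±1)
(f) allowed
(g) forbidden — Δm_l = +5 (E1 requires Δm_l = 0, ±1)
Total allowed: 2 of 7.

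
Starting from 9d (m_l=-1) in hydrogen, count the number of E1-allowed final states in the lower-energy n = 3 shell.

E1 requires Δl = ±1, so l_f ∈ {1, 3}; with 0 ≤ l_f ≤ n_f−1 = 2, the allowed l_f values are {1}.
For l_f = 1: m_f ∈ {m_i−1, m_i, m_i+1} ∩ [−1, 1] = {-1, 0} → 2 states.
Total: 2.

2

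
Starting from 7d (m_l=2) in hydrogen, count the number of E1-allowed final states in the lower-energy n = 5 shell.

E1 requires Δl = ±1, so l_f ∈ {1, 3}; with 0 ≤ l_f ≤ n_f−1 = 4, the allowed l_f values are {1, 3}.
For l_f = 1: m_f ∈ {m_i−1, m_i, m_i+1} ∩ [−1, 1] = {1} → 1 state.
For l_f = 3: m_f ∈ {m_i−1, m_i, m_i+1} ∩ [−3, 3] = {1, 2, 3} → 3 states.
Total: 4.

4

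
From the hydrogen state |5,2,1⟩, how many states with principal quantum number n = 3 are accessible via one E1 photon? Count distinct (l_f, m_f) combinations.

E1 requires Δl = ±1, so l_f ∈ {1, 3}; with 0 ≤ l_f ≤ n_f−1 = 2, the allowed l_f values are {1}.
For l_f = 1: m_f ∈ {m_i−1, m_i, m_i+1} ∩ [−1, 1] = {0, 1} → 2 states.
Total: 2.

2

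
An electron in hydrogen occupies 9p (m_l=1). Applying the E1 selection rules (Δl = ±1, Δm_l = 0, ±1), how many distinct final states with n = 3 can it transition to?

E1 requires Δl = ±1, so l_f ∈ {0, 2}; with 0 ≤ l_f ≤ n_f−1 = 2, the allowed l_f values are {0, 2}.
For l_f = 0: m_f ∈ {m_i−1, m_i, m_i+1} ∩ [−0, 0] = {0} → 1 state.
For l_f = 2: m_f ∈ {m_i−1, m_i, m_i+1} ∩ [−2, 2] = {0, 1, 2} → 3 states.
Total: 4.

4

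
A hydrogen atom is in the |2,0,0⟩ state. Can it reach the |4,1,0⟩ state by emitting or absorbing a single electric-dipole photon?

Initial l = 0, final l = 1, so Δl = +1. E1 requires Δl = ±1: passes.
m_l: 0 → 0 (Δm_l = +0). |Δm_l| ≤ 1 passes.
All E1 selection rules are satisfied.

allowed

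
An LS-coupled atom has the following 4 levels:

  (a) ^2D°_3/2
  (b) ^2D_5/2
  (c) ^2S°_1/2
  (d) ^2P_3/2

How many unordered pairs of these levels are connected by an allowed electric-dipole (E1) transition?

(a)–(b): allowed.
(a)–(c): forbidden (parity, ΔL).
(a)–(d): allowed.
(b)–(c): forbidden (ΔL, ΔJ).
(b)–(d): forbidden (parity).
(c)–(d): allowed.
Allowed pairs: 3 of 6.

3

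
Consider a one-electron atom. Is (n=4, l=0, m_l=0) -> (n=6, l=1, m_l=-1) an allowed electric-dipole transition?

allowed

l: 0 → 1 (Δl = +1). Δl = ±1 ok.
Δm_l = -1 − (0) = -1. E1 requires Δm_l = 0, ±1: ok.
All E1 selection rules are satisfied.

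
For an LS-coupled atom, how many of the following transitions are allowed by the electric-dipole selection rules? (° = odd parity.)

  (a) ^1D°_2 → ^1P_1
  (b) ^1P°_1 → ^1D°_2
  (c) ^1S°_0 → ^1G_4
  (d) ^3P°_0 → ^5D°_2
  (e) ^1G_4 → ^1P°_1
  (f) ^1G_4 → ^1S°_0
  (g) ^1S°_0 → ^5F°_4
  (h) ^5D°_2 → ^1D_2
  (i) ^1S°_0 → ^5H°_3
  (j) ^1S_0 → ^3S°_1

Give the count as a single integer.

(a) allowed
(b) forbidden (parity fails)
(c) forbidden (ΔL, ΔJ fail)
(d) forbidden (parity, ΔS, ΔJ fail)
(e) forbidden (ΔL, ΔJ fail)
(f) forbidden (ΔL, ΔJ fail)
(g) forbidden (parity, ΔS, ΔL, ΔJ fail)
(h) forbidden (ΔS fails)
(i) forbidden (parity, ΔS, ΔL, ΔJ fail)
(j) forbidden (ΔS, ΔL fail)
Total allowed: 1 of 10.

1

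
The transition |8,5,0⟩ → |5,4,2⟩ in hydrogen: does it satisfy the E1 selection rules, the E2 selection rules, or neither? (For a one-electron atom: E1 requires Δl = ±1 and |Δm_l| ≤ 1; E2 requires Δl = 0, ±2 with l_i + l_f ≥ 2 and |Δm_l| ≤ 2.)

neither

Δl = 4 − 5 = -1; l_i + l_f = 9.
Δm_l = +2.
E1 (Δl = ±1, |Δm_l| ≤ 1): not satisfied.
E2 (Δl = 0,±2, l_i+l_f ≥ 2, |Δm_l| ≤ 2): not satisfied.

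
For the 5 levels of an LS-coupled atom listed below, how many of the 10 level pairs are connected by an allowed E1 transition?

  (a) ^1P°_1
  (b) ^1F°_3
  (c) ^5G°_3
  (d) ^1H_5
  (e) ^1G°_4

(a)–(b): forbidden (parity, ΔL, ΔJ).
(a)–(c): forbidden (parity, ΔS, ΔL, ΔJ).
(a)–(d): forbidden (ΔL, ΔJ).
(a)–(e): forbidden (parity, ΔL, ΔJ).
(b)–(c): forbidden (parity, ΔS).
(b)–(d): forbidden (ΔL, ΔJ).
(b)–(e): forbidden (parity).
(c)–(d): forbidden (ΔS, ΔJ).
(c)–(e): forbidden (parity, ΔS).
(d)–(e): allowed.
Allowed pairs: 1 of 10.

1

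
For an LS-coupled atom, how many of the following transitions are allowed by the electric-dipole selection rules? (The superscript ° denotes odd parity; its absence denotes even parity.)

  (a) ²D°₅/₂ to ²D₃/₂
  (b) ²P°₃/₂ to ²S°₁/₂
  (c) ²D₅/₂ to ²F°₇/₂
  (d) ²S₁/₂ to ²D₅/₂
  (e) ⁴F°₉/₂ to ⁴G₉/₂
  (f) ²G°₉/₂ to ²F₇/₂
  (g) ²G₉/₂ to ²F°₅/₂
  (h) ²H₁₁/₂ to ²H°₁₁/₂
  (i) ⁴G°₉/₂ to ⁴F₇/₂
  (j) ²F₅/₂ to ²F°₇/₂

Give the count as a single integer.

7

(a) allowed
(b) forbidden (parity fails)
(c) allowed
(d) forbidden (parity, ΔL, ΔJ fail)
(e) allowed
(f) allowed
(g) forbidden (ΔJ fails)
(h) allowed
(i) allowed
(j) allowed
Total allowed: 7 of 10.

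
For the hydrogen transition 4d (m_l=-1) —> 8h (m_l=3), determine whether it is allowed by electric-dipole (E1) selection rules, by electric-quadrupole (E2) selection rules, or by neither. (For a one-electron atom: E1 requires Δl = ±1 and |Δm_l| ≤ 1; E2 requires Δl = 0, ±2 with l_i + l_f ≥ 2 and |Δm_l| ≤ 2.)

Δl = 5 − 2 = +3; l_i + l_f = 7.
Δm_l = +4.
E1 (Δl = ±1, |Δm_l| ≤ 1): not satisfied.
E2 (Δl = 0,±2, l_i+l_f ≥ 2, |Δm_l| ≤ 2): not satisfied.

neither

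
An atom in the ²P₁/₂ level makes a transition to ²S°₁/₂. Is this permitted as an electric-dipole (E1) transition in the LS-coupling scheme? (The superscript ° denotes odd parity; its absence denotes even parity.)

allowed

Initial level: S=1/2, L=1, J=1/2, parity even. Final level: S=1/2, L=0, J=1/2, parity odd.
Parity must change: even → odd — satisfied.
ΔS = 0: S: 1/2 → 1/2 — satisfied.
ΔL = 0, ±1 (not L=0↔0): L: 1 → 0, ΔL = -1 — satisfied.
ΔJ = 0, ±1 (not J=0↔0): J: 1/2 → 1/2, ΔJ = +0 — satisfied.
All four E1 rules are satisfied.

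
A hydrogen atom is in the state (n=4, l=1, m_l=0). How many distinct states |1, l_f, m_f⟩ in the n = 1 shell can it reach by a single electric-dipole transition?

E1 requires Δl = ±1, so l_f ∈ {0, 2}; with 0 ≤ l_f ≤ n_f−1 = 0, the allowed l_f values are {0}.
For l_f = 0: m_f ∈ {m_i−1, m_i, m_i+1} ∩ [−0, 0] = {0} → 1 state.
Total: 1.

1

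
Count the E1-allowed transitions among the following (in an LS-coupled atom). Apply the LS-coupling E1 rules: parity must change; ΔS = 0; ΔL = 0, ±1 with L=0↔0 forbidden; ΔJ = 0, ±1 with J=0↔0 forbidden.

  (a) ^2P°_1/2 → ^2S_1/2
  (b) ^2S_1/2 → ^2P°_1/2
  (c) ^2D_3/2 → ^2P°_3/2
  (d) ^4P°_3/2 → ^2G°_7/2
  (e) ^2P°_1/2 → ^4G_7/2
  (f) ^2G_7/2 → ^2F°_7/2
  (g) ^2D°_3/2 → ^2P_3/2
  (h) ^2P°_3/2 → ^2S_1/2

6

(a) allowed
(b) allowed
(c) allowed
(d) forbidden (parity, ΔS, ΔL, ΔJ fail)
(e) forbidden (ΔS, ΔL, ΔJ fail)
(f) allowed
(g) allowed
(h) allowed
Total allowed: 6 of 8.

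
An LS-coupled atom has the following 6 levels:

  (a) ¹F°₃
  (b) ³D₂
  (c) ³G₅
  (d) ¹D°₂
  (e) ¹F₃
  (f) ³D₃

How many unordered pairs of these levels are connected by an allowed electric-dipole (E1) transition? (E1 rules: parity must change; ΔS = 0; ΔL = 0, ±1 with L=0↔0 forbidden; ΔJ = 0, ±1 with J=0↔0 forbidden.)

2

(a)–(b): forbidden (ΔS).
(a)–(c): forbidden (ΔS, ΔJ).
(a)–(d): forbidden (parity).
(a)–(e): allowed.
(a)–(f): forbidden (ΔS).
(b)–(c): forbidden (parity, ΔL, ΔJ).
(b)–(d): forbidden (ΔS).
(b)–(e): forbidden (parity, ΔS).
(b)–(f): forbidden (parity).
(c)–(d): forbidden (ΔS, ΔL, ΔJ).
(c)–(e): forbidden (parity, ΔS, ΔJ).
(c)–(f): forbidden (parity, ΔL, ΔJ).
(d)–(e): allowed.
(d)–(f): forbidden (ΔS).
(e)–(f): forbidden (parity, ΔS).
Allowed pairs: 2 of 15.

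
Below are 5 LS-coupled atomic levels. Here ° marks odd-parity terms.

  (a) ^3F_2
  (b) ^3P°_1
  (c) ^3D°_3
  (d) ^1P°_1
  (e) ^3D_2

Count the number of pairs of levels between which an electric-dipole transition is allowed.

3

(a)–(b): forbidden (ΔL).
(a)–(c): allowed.
(a)–(d): forbidden (ΔS, ΔL).
(a)–(e): forbidden (parity).
(b)–(c): forbidden (parity, ΔJ).
(b)–(d): forbidden (parity, ΔS).
(b)–(e): allowed.
(c)–(d): forbidden (parity, ΔS, ΔJ).
(c)–(e): allowed.
(d)–(e): forbidden (ΔS).
Allowed pairs: 3 of 10.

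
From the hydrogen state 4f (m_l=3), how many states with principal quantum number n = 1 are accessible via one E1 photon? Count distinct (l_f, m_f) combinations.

E1 requires l_f ∈ {2, 4}, but neither lies in [0, 0], so no final state is reachable.
Total: 0.

0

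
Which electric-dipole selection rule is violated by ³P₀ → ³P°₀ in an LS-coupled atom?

Initial level: S=1, L=1, J=0, parity even. Final level: S=1, L=1, J=0, parity odd.
Parity must change: even → odd — ✓.
ΔS = 0: S: 1 → 1 — ✓.
ΔL = 0, ±1 (not L=0↔0): L: 1 → 1, ΔL = +0 — ✓.
ΔJ = 0, ±1 (not J=0↔0): J: 0 → 0, ΔJ = +0 — ✗.

the J=0 ↔ J=0 exclusion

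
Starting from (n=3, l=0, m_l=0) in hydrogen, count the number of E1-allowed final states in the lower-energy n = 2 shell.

E1 requires Δl = ±1, so l_f ∈ {-1, 1}; with 0 ≤ l_f ≤ n_f−1 = 1, the allowed l_f values are {1}.
For l_f = 1: m_f ∈ {m_i−1, m_i, m_i+1} ∩ [−1, 1] = {-1, 0, 1} → 3 states.
Total: 3.

3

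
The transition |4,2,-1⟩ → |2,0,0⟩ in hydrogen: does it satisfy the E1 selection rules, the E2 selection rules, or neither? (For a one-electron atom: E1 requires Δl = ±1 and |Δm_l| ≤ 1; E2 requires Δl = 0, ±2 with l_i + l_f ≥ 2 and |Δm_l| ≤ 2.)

Δl = 0 − 2 = -2; l_i + l_f = 2.
Δm_l = +1.
E1 (Δl = ±1, |Δm_l| ≤ 1): not satisfied.
E2 (Δl = 0,±2, l_i+l_f ≥ 2, |Δm_l| ≤ 2): satisfied.

E2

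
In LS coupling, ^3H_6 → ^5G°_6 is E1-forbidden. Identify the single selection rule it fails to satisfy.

Initial level: S=1, L=5, J=6, parity even. Final level: S=2, L=4, J=6, parity odd.
ΔS = 0: S: 1 → 2 — fails.
Parity must change: even → odd — ok.
ΔL = 0, ±1 (not L=0↔0): L: 5 → 4, ΔL = -1 — ok.
ΔJ = 0, ±1 (not J=0↔0): J: 6 → 6, ΔJ = +0 — ok.

the ΔS = 0 rule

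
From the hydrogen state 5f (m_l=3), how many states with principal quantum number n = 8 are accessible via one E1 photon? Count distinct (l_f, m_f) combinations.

E1 requires Δl = ±1, so l_f ∈ {2, 4}; with 0 ≤ l_f ≤ n_f−1 = 7, the allowed l_f values are {2, 4}.
For l_f = 2: m_f ∈ {m_i−1, m_i, m_i+1} ∩ [−2, 2] = {2} → 1 state.
For l_f = 4: m_f ∈ {m_i−1, m_i, m_i+1} ∩ [−4, 4] = {2, 3, 4} → 3 states.
Total: 4.

4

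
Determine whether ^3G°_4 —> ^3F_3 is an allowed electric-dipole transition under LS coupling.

Parity must change: odd → even — satisfied.
ΔS = 0: S: 1 → 1 — satisfied.
ΔL = 0, ±1 (not L=0↔0): L: 4 → 3, ΔL = -1 — satisfied.
ΔJ = 0, ±1 (not J=0↔0): J: 4 → 3, ΔJ = -1 — satisfied.
All four E1 rules are satisfied.

allowed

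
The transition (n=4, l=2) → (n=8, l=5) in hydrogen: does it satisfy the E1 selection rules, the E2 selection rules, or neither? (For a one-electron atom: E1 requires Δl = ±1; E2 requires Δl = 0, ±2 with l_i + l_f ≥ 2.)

Δl = 5 − 2 = +3; l_i + l_f = 7.
E1 (Δl = ±1): not satisfied.
E2 (Δl = 0,±2, l_i+l_f ≥ 2): not satisfied.

neither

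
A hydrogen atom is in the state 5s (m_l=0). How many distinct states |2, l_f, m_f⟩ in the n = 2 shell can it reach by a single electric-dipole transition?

E1 requires Δl = ±1, so l_f ∈ {-1, 1}; with 0 ≤ l_f ≤ n_f−1 = 1, the allowed l_f values are {1}.
For l_f = 1: m_f ∈ {m_i−1, m_i, m_i+1} ∩ [−1, 1] = {-1, 0, 1} → 3 states.
Total: 3.

3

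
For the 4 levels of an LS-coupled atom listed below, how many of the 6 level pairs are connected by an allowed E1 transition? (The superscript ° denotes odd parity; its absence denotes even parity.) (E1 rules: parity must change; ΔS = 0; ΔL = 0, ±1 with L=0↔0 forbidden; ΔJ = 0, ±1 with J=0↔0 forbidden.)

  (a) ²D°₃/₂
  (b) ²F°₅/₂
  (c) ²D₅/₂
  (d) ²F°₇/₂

(a)–(b): forbidden (parity).
(a)–(c): allowed.
(a)–(d): forbidden (parity, ΔJ).
(b)–(c): allowed.
(b)–(d): forbidden (parity).
(c)–(d): allowed.
Allowed pairs: 3 of 6.

3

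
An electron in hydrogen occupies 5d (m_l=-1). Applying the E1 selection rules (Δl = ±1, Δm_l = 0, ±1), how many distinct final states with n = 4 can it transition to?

5

E1 requires Δl = ±1, so l_f ∈ {1, 3}; with 0 ≤ l_f ≤ n_f−1 = 3, the allowed l_f values are {1, 3}.
For l_f = 1: m_f ∈ {m_i−1, m_i, m_i+1} ∩ [−1, 1] = {-1, 0} → 2 states.
For l_f = 3: m_f ∈ {m_i−1, m_i, m_i+1} ∩ [−3, 3] = {-2, -1, 0} → 3 states.
Total: 5.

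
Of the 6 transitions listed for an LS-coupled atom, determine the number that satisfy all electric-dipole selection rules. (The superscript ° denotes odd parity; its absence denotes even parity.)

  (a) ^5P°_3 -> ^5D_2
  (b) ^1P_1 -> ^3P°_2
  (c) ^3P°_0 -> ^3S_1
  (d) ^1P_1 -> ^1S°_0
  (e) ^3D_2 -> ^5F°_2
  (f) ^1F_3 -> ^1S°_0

(a) allowed
(b) forbidden (ΔS fails)
(c) allowed
(d) allowed
(e) forbidden (ΔS fails)
(f) forbidden (ΔL, ΔJ fail)
Total allowed: 3 of 6.

3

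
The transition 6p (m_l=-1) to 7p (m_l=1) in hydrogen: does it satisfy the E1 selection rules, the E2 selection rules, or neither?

Δl = 1 − 1 = +0; l_i + l_f = 2.
Δm_l = +2.
E1 (Δl = ±1, |Δm_l| ≤ 1): not satisfied.
E2 (Δl = 0,±2, l_i+l_f ≥ 2, |Δm_l| ≤ 2): satisfied.

E2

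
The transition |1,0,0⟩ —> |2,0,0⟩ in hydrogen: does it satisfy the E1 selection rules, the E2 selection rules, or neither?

Δl = 0 − 0 = +0; l_i + l_f = 0.
Δm_l = +0.
E1 (Δl = ±1, |Δm_l| ≤ 1): not satisfied.
E2 (Δl = 0,±2, l_i+l_f ≥ 2, |Δm_l| ≤ 2): not satisfied.

neither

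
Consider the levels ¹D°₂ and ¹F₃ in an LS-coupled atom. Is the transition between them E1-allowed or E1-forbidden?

allowed

Initial level: S=0, L=2, J=2, parity odd. Final level: S=0, L=3, J=3, parity even.
ΔJ = 0, ±1 (not J=0↔0): J: 2 → 3, ΔJ = +1 — ✓.
Parity must change: odd → even — ✓.
ΔS = 0: S: 0 → 0 — ✓.
ΔL = 0, ±1 (not L=0↔0): L: 2 → 3, ΔL = +1 — ✓.
All four E1 rules are satisfied.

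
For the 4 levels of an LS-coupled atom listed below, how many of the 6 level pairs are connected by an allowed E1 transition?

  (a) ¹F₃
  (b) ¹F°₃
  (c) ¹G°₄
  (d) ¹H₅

3

(a)–(b): allowed.
(a)–(c): allowed.
(a)–(d): forbidden (parity, ΔL, ΔJ).
(b)–(c): forbidden (parity).
(b)–(d): forbidden (ΔL, ΔJ).
(c)–(d): allowed.
Allowed pairs: 3 of 6.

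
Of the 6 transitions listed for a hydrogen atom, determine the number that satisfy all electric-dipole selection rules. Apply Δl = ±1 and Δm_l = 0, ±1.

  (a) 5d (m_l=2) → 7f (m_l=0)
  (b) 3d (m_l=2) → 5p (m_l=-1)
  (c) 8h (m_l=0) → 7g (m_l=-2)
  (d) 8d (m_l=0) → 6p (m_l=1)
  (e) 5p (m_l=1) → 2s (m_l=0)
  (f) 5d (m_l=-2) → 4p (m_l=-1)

(a) forbidden — Δm_l = -2 (E1 requires Δm_l = 0, ±1)
(b) forbidden — Δm_l = -3 (E1 requires Δm_l = 0, ±1)
(c) forbidden — Δm_l = -2 (E1 requires Δm_l = 0, ±1)
(d) allowed
(e) allowed
(f) allowed
Total allowed: 3 of 6.

3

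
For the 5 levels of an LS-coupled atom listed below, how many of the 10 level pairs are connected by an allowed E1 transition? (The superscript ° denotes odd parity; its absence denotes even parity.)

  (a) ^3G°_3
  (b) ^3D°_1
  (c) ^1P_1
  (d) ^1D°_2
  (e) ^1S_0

1

(a)–(b): forbidden (parity, ΔL, ΔJ).
(a)–(c): forbidden (ΔS, ΔL, ΔJ).
(a)–(d): forbidden (parity, ΔS, ΔL).
(a)–(e): forbidden (ΔS, ΔL, ΔJ).
(b)–(c): forbidden (ΔS).
(b)–(d): forbidden (parity, ΔS).
(b)–(e): forbidden (ΔS, ΔL).
(c)–(d): allowed.
(c)–(e): forbidden (parity).
(d)–(e): forbidden (ΔL, ΔJ).
Allowed pairs: 1 of 10.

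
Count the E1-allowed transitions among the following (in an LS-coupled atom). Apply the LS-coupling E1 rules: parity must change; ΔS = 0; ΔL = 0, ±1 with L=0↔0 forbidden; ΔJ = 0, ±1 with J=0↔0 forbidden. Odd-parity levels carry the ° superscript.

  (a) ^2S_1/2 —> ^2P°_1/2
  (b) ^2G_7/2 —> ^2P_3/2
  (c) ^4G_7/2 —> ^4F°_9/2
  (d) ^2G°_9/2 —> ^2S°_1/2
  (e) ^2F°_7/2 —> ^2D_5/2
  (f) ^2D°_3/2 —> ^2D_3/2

4

(a) allowed
(b) forbidden (parity, ΔL, ΔJ fail)
(c) allowed
(d) forbidden (parity, ΔL, ΔJ fail)
(e) allowed
(f) allowed
Total allowed: 4 of 6.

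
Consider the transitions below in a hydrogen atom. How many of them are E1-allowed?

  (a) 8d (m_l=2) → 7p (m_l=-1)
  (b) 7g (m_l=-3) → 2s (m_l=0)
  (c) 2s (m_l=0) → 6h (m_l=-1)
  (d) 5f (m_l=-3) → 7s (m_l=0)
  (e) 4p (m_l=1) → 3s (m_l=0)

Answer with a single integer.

1

(a) forbidden — Δm_l = -3 (E1 requires Δm_l = 0, ±1)
(b) forbidden — Δl = -4 (E1 requires Δl = ±1); Δm_l = +3 (E1 requires Δm_l = 0, ±1)
(c) forbidden — Δl = +5 (E1 requires Δl = ±1)
(d) forbidden — Δl = -3 (E1 requires Δl = ±1); Δm_l = +3 (E1 requires Δm_l = 0, ±1)
(e) allowed
Total allowed: 1 of 5.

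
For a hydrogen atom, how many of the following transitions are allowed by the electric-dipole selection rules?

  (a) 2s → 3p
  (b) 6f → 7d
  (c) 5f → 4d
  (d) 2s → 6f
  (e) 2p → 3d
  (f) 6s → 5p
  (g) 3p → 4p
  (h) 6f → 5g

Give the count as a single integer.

(a) allowed
(b) allowed
(c) allowed
(d) forbidden — Δl = +3 (E1 requires Δl = ±1)
(e) allowed
(f) allowed
(g) forbidden — Δl = +0 (E1 requires Δl = ±1)
(h) allowed
Total allowed: 6 of 8.

6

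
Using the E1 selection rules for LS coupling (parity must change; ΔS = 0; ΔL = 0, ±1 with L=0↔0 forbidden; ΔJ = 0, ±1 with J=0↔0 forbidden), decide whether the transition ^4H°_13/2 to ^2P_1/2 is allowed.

forbidden

ΔS = 0: S: 3/2 → 1/2 — fails.
ΔL = 0, ±1 (not L=0↔0): L: 5 → 1, ΔL = -4 — fails.
ΔJ = 0, ±1 (not J=0↔0): J: 13/2 → 1/2, ΔJ = -6 — fails.
Parity must change: odd → even — passes.
Rule(s) violated: ΔS, ΔL, ΔJ.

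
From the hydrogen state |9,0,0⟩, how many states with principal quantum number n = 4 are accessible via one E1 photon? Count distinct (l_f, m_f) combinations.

E1 requires Δl = ±1, so l_f ∈ {-1, 1}; with 0 ≤ l_f ≤ n_f−1 = 3, the allowed l_f values are {1}.
For l_f = 1: m_f ∈ {m_i−1, m_i, m_i+1} ∩ [−1, 1] = {-1, 0, 1} → 3 states.
Total: 3.

3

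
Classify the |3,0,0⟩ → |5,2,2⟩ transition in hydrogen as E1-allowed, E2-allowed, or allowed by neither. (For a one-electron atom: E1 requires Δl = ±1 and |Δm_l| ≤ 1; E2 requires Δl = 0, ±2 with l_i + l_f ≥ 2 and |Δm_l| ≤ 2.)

E2

Δl = 2 − 0 = +2; l_i + l_f = 2.
Δm_l = +2.
E1 (Δl = ±1, |Δm_l| ≤ 1): not satisfied.
E2 (Δl = 0,±2, l_i+l_f ≥ 2, |Δm_l| ≤ 2): satisfied.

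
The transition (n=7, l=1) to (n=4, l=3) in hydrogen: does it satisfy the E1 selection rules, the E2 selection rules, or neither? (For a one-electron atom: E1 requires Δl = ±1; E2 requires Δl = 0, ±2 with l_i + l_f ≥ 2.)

Δl = 3 − 1 = +2; l_i + l_f = 4.
E1 (Δl = ±1): not satisfied.
E2 (Δl = 0,±2, l_i+l_f ≥ 2): satisfied.

E2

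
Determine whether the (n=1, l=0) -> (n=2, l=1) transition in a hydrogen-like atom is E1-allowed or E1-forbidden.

allowed

l: 0 → 1 (Δl = +1). Δl = ±1 satisfied.
All E1 selection rules are satisfied.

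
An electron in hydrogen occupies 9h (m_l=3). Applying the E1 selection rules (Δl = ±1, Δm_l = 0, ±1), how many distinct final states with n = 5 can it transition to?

3

E1 requires Δl = ±1, so l_f ∈ {4, 6}; with 0 ≤ l_f ≤ n_f−1 = 4, the allowed l_f values are {4}.
For l_f = 4: m_f ∈ {m_i−1, m_i, m_i+1} ∩ [−4, 4] = {2, 3, 4} → 3 states.
Total: 3.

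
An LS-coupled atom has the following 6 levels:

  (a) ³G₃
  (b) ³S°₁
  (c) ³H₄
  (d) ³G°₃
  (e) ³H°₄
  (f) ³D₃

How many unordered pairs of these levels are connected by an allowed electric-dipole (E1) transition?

4

(a)–(b): forbidden (ΔL, ΔJ).
(a)–(c): forbidden (parity).
(a)–(d): allowed.
(a)–(e): allowed.
(a)–(f): forbidden (parity, ΔL).
(b)–(c): forbidden (ΔL, ΔJ).
(b)–(d): forbidden (parity, ΔL, ΔJ).
(b)–(e): forbidden (parity, ΔL, ΔJ).
(b)–(f): forbidden (ΔL, ΔJ).
(c)–(d): allowed.
(c)–(e): allowed.
(c)–(f): forbidden (parity, ΔL).
(d)–(e): forbidden (parity).
(d)–(f): forbidden (ΔL).
(e)–(f): forbidden (ΔL).
Allowed pairs: 4 of 15.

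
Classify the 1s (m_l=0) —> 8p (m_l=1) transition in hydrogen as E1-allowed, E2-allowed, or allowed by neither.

Δl = 1 − 0 = +1; l_i + l_f = 1.
Δm_l = +1.
E1 (Δl = ±1, |Δm_l| ≤ 1): satisfied.
E2 (Δl = 0,±2, l_i+l_f ≥ 2, |Δm_l| ≤ 2): not satisfied.

E1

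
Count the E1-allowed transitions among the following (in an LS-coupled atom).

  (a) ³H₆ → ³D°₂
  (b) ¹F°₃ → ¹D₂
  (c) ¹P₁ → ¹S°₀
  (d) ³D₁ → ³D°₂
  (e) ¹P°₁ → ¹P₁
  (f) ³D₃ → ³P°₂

(a) forbidden (ΔL, ΔJ fail)
(b) allowed
(c) allowed
(d) allowed
(e) allowed
(f) allowed
Total allowed: 5 of 6.

5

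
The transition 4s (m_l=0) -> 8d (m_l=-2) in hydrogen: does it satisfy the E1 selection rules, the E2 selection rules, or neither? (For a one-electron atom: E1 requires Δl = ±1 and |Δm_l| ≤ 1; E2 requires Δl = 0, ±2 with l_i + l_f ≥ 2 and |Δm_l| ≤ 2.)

Δl = 2 − 0 = +2; l_i + l_f = 2.
Δm_l = -2.
E1 (Δl = ±1, |Δm_l| ≤ 1): not satisfied.
E2 (Δl = 0,±2, l_i+l_f ≥ 2, |Δm_l| ≤ 2): satisfied.

E2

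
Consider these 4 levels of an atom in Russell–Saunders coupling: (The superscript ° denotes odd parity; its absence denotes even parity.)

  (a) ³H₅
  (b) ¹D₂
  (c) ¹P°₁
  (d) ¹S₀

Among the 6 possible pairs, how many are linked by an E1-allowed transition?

2

(a)–(b): forbidden (parity, ΔS, ΔL, ΔJ).
(a)–(c): forbidden (ΔS, ΔL, ΔJ).
(a)–(d): forbidden (parity, ΔS, ΔL, ΔJ).
(b)–(c): allowed.
(b)–(d): forbidden (parity, ΔL, ΔJ).
(c)–(d): allowed.
Allowed pairs: 2 of 6.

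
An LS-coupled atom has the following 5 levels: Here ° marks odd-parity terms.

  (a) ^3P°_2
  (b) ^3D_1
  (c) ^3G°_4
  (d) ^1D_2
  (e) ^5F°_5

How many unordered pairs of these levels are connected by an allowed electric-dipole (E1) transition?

(a)–(b): allowed.
(a)–(c): forbidden (parity, ΔL, ΔJ).
(a)–(d): forbidden (ΔS).
(a)–(e): forbidden (parity, ΔS, ΔL, ΔJ).
(b)–(c): forbidden (ΔL, ΔJ).
(b)–(d): forbidden (parity, ΔS).
(b)–(e): forbidden (ΔS, ΔJ).
(c)–(d): forbidden (ΔS, ΔL, ΔJ).
(c)–(e): forbidden (parity, ΔS).
(d)–(e): forbidden (ΔS, ΔJ).
Allowed pairs: 1 of 10.

1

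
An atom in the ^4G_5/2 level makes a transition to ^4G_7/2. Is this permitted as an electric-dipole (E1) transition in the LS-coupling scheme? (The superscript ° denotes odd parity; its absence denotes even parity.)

forbidden

Initial level: S=3/2, L=4, J=5/2, parity even. Final level: S=3/2, L=4, J=7/2, parity even.
Parity must change: even → even — violated.
ΔJ = 0, ±1 (not J=0↔0): J: 5/2 → 7/2, ΔJ = +1 — satisfied.
ΔL = 0, ±1 (not L=0↔0): L: 4 → 4, ΔL = +0 — satisfied.
ΔS = 0: S: 3/2 → 3/2 — satisfied.
Rule(s) violated: parity.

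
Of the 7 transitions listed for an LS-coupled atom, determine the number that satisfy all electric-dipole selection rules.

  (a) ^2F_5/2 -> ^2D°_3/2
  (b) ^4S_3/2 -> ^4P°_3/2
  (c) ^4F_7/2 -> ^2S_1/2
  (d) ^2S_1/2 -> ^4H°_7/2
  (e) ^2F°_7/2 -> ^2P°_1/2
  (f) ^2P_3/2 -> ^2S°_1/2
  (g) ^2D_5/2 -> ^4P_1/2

3

(a) allowed
(b) allowed
(c) forbidden (parity, ΔS, ΔL, ΔJ fail)
(d) forbidden (ΔS, ΔL, ΔJ fail)
(e) forbidden (parity, ΔL, ΔJ fail)
(f) allowed
(g) forbidden (parity, ΔS, ΔJ fail)
Total allowed: 3 of 7.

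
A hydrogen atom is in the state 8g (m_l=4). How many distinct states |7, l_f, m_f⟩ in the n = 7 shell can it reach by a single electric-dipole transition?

4

E1 requires Δl = ±1, so l_f ∈ {3, 5}; with 0 ≤ l_f ≤ n_f−1 = 6, the allowed l_f values are {3, 5}.
For l_f = 3: m_f ∈ {m_i−1, m_i, m_i+1} ∩ [−3, 3] = {3} → 1 state.
For l_f = 5: m_f ∈ {m_i−1, m_i, m_i+1} ∩ [−5, 5] = {3, 4, 5} → 3 states.
Total: 4.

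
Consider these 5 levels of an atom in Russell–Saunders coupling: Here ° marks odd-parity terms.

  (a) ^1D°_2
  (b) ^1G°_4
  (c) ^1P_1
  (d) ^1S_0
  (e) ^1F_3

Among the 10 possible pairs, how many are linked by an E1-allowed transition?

3

(a)–(b): forbidden (parity, ΔL, ΔJ).
(a)–(c): allowed.
(a)–(d): forbidden (ΔL, ΔJ).
(a)–(e): allowed.
(b)–(c): forbidden (ΔL, ΔJ).
(b)–(d): forbidden (ΔL, ΔJ).
(b)–(e): allowed.
(c)–(d): forbidden (parity).
(c)–(e): forbidden (parity, ΔL, ΔJ).
(d)–(e): forbidden (parity, ΔL, ΔJ).
Allowed pairs: 3 of 10.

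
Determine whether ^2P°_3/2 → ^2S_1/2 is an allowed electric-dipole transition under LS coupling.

Reading off the term symbols: S 1/2→1/2, L 1→0, J 3/2→1/2, parity odd→even.
Parity must change: odd → even — ok.
ΔS = 0: S: 1/2 → 1/2 — ok.
ΔL = 0, ±1 (not L=0↔0): L: 1 → 0, ΔL = -1 — ok.
ΔJ = 0, ±1 (not J=0↔0): J: 3/2 → 1/2, ΔJ = -1 — ok.
All four E1 rules are satisfied.

allowed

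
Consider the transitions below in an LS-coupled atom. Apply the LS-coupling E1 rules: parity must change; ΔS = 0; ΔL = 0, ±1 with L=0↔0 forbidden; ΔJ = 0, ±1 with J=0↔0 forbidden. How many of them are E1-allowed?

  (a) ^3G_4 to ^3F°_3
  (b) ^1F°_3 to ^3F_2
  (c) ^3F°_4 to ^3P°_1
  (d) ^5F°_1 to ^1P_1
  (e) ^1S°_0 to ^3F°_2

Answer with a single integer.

(a) allowed
(b) forbidden (ΔS fails)
(c) forbidden (parity, ΔL, ΔJ fail)
(d) forbidden (ΔS, ΔL fail)
(e) forbidden (parity, ΔS, ΔL, ΔJ fail)
Total allowed: 1 of 5.

1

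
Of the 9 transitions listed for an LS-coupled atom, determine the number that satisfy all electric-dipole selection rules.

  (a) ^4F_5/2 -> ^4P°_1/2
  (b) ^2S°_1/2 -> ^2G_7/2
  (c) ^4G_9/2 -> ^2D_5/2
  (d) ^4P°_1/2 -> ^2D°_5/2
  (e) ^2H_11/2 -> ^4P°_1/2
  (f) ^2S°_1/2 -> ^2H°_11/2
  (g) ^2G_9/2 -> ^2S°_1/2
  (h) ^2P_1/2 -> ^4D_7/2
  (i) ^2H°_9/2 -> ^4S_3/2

(a) forbidden (ΔL, ΔJ fail)
(b) forbidden (ΔL, ΔJ fail)
(c) forbidden (parity, ΔS, ΔL, ΔJ fail)
(d) forbidden (parity, ΔS, ΔJ fail)
(e) forbidden (ΔS, ΔL, ΔJ fail)
(f) forbidden (parity, ΔL, ΔJ fail)
(g) forbidden (ΔL, ΔJ fail)
(h) forbidden (parity, ΔS, ΔJ fail)
(i) forbidden (ΔS, ΔL, ΔJ fail)
Total allowed: 0 of 9.

0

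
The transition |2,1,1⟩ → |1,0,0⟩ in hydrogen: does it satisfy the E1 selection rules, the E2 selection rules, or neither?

Δl = 0 − 1 = -1; l_i + l_f = 1.
Δm_l = -1.
E1 (Δl = ±1, |Δm_l| ≤ 1): satisfied.
E2 (Δl = 0,±2, l_i+l_f ≥ 2, |Δm_l| ≤ 2): not satisfied.

E1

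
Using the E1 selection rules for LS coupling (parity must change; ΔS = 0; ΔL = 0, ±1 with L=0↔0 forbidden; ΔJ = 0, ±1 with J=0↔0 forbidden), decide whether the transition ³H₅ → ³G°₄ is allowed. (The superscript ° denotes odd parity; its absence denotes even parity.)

allowed

Parity must change: even → odd — satisfied.
ΔS = 0: S: 1 → 1 — satisfied.
ΔL = 0, ±1 (not L=0↔0): L: 5 → 4, ΔL = -1 — satisfied.
ΔJ = 0, ±1 (not J=0↔0): J: 5 → 4, ΔJ = -1 — satisfied.
All four E1 rules are satisfied.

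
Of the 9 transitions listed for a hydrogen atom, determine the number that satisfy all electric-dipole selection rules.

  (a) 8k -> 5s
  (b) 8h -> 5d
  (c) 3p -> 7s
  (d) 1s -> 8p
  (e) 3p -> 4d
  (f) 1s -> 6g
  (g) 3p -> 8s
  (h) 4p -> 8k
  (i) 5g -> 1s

4

(a) forbidden — Δl = -7 (E1 requires Δl = ±1)
(b) forbidden — Δl = -3 (E1 requires Δl = ±1)
(c) allowed
(d) allowed
(e) allowed
(f) forbidden — Δl = +4 (E1 requires Δl = ±1)
(g) allowed
(h) forbidden — Δl = +6 (E1 requires Δl = ±1)
(i) forbidden — Δl = -4 (E1 requires Δl = ±1)
Total allowed: 4 of 9.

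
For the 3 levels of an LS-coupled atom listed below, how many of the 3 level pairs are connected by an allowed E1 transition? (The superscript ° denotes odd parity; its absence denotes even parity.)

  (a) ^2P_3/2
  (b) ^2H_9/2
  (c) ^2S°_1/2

(a)–(b): forbidden (parity, ΔL, ΔJ).
(a)–(c): allowed.
(b)–(c): forbidden (ΔL, ΔJ).
Allowed pairs: 1 of 3.

1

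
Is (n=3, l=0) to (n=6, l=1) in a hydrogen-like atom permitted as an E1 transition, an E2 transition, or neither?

E1

Δl = 1 − 0 = +1; l_i + l_f = 1.
E1 (Δl = ±1): satisfied.
E2 (Δl = 0,±2, l_i+l_f ≥ 2): not satisfied.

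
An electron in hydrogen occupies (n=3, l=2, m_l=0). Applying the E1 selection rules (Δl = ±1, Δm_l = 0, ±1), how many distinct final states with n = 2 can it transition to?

E1 requires Δl = ±1, so l_f ∈ {1, 3}; with 0 ≤ l_f ≤ n_f−1 = 1, the allowed l_f values are {1}.
For l_f = 1: m_f ∈ {m_i−1, m_i, m_i+1} ∩ [−1, 1] = {-1, 0, 1} → 3 states.
Total: 3.

3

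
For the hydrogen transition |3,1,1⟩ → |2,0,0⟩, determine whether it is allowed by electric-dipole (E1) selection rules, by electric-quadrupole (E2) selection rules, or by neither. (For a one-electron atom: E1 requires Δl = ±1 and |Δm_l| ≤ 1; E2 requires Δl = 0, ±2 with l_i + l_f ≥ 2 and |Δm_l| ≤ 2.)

E1

Δl = 0 − 1 = -1; l_i + l_f = 1.
Δm_l = -1.
E1 (Δl = ±1, |Δm_l| ≤ 1): satisfied.
E2 (Δl = 0,±2, l_i+l_f ≥ 2, |Δm_l| ≤ 2): not satisfied.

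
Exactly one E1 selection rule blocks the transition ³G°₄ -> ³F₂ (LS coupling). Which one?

Initial level: S=1, L=4, J=4, parity odd. Final level: S=1, L=3, J=2, parity even.
ΔS = 0: S: 1 → 1 — ok.
ΔL = 0, ±1 (not L=0↔0): L: 4 → 3, ΔL = -1 — ok.
Parity must change: odd → even — ok.
ΔJ = 0, ±1 (not J=0↔0): J: 4 → 2, ΔJ = -2 — fails.

the ΔJ = 0, ±1 rule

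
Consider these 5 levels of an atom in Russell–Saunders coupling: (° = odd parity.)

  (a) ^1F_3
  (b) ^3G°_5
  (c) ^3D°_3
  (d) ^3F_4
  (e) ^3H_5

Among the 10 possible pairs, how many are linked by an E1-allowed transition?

(a)–(b): forbidden (ΔS, ΔJ).
(a)–(c): forbidden (ΔS).
(a)–(d): forbidden (parity, ΔS).
(a)–(e): forbidden (parity, ΔS, ΔL, ΔJ).
(b)–(c): forbidden (parity, ΔL, ΔJ).
(b)–(d): allowed.
(b)–(e): allowed.
(c)–(d): allowed.
(c)–(e): forbidden (ΔL, ΔJ).
(d)–(e): forbidden (parity, ΔL).
Allowed pairs: 3 of 10.

3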